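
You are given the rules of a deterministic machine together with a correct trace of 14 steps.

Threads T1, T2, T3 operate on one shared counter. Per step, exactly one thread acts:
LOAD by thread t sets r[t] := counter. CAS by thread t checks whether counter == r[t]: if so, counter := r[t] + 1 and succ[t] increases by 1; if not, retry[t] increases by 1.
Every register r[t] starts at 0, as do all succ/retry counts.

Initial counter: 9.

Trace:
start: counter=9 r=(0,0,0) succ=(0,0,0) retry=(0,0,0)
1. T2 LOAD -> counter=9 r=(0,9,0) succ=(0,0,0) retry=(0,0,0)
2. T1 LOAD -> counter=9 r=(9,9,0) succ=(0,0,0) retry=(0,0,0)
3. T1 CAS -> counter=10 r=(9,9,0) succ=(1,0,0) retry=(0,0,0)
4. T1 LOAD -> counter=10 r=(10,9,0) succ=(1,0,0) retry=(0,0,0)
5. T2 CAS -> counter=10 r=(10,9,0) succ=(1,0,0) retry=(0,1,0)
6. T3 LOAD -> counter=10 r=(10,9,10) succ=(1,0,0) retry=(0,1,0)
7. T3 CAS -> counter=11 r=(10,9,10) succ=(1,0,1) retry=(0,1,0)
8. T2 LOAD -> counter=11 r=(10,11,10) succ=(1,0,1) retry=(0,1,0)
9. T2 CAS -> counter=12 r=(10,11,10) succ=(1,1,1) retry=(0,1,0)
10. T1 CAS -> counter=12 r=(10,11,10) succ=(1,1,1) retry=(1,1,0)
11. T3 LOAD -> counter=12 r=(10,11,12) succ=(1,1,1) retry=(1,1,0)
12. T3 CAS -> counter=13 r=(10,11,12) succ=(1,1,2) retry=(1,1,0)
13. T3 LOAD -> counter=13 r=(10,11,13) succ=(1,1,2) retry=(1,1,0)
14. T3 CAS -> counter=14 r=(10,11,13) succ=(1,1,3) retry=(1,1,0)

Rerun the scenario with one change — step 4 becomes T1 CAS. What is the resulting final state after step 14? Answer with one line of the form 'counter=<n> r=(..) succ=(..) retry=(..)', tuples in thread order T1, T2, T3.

counter=14 r=(9,11,13) succ=(1,1,3) retry=(2,1,0)

(re-executing from step 4 with the substitution; state before step 4: counter=10 r=(9,9,0) succ=(1,0,0) retry=(0,0,0))
4. T1 CAS -> counter=10 r=(9,9,0) succ=(1,0,0) retry=(1,0,0)
5. T2 CAS -> counter=10 r=(9,9,0) succ=(1,0,0) retry=(1,1,0)
6. T3 LOAD -> counter=10 r=(9,9,10) succ=(1,0,0) retry=(1,1,0)
7. T3 CAS -> counter=11 r=(9,9,10) succ=(1,0,1) retry=(1,1,0)
8. T2 LOAD -> counter=11 r=(9,11,10) succ=(1,0,1) retry=(1,1,0)
9. T2 CAS -> counter=12 r=(9,11,10) succ=(1,1,1) retry=(1,1,0)
10. T1 CAS -> counter=12 r=(9,11,10) succ=(1,1,1) retry=(2,1,0)
11. T3 LOAD -> counter=12 r=(9,11,12) succ=(1,1,1) retry=(2,1,0)
12. T3 CAS -> counter=13 r=(9,11,12) succ=(1,1,2) retry=(2,1,0)
13. T3 LOAD -> counter=13 r=(9,11,13) succ=(1,1,2) retry=(2,1,0)
14. T3 CAS -> counter=14 r=(9,11,13) succ=(1,1,3) retry=(2,1,0)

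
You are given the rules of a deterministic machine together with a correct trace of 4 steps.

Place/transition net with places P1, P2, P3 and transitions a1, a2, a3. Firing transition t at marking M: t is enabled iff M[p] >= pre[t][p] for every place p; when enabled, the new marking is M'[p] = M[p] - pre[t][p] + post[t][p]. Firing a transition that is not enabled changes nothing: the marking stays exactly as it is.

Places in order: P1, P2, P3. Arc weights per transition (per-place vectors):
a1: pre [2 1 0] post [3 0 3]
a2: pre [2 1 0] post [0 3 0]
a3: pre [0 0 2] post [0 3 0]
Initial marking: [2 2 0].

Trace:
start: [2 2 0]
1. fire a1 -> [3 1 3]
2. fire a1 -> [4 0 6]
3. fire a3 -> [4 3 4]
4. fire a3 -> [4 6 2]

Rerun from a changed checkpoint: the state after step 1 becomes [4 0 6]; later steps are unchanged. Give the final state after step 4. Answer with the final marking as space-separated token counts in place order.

4 6 2

state after step 1 := [4 0 6]
2. fire a1 -> [4 0 6]
3. fire a3 -> [4 3 4]
4. fire a3 -> [4 6 2]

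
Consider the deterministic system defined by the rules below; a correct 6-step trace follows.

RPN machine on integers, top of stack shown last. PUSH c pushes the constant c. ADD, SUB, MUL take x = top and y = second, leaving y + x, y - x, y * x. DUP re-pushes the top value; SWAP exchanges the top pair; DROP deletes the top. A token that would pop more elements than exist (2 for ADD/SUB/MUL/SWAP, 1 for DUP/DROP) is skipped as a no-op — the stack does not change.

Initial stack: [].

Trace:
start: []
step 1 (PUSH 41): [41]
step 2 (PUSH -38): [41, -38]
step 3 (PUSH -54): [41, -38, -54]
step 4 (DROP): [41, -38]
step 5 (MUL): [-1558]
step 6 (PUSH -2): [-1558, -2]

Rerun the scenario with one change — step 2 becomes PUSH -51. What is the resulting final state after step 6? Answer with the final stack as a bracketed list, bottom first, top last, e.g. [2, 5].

(re-executing from step 2 with the substitution; state before step 2: [41])
step 2 (PUSH -51): [41, -51]
step 3 (PUSH -54): [41, -51, -54]
step 4 (DROP): [41, -51]
step 5 (MUL): [-2091]
step 6 (PUSH -2): [-2091, -2]

[-2091, -2]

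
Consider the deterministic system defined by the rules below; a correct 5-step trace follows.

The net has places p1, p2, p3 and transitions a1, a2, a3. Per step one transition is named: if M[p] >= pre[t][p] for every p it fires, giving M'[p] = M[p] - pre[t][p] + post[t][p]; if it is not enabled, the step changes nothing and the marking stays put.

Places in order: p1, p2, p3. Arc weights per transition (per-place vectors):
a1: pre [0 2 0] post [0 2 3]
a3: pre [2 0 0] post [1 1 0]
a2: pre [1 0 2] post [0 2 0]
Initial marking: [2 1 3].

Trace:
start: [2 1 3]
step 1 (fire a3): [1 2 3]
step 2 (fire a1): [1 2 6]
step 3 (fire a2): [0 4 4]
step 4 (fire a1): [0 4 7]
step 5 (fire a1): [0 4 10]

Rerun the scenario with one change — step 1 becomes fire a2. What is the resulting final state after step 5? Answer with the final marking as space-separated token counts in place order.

(re-executing from step 1 with the substitution; state before step 1: [2 1 3])
step 1 (fire a2): [1 3 1]
step 2 (fire a1): [1 3 4]
step 3 (fire a2): [0 5 2]
step 4 (fire a1): [0 5 5]
step 5 (fire a1): [0 5 8]

0 5 8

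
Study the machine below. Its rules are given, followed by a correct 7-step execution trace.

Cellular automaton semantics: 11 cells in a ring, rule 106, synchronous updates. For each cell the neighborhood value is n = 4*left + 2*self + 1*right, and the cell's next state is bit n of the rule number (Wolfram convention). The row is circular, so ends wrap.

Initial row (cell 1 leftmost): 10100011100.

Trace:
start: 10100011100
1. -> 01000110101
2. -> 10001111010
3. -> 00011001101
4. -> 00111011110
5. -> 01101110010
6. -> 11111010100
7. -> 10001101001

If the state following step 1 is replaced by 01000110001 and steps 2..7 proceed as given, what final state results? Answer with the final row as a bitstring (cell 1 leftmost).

10111001001

state after step 1 := 01000110001
2. -> 10001110010
3. -> 00011010101
4. -> 00111101010
5. -> 01100110100
6. -> 11101111000
7. -> 10111001001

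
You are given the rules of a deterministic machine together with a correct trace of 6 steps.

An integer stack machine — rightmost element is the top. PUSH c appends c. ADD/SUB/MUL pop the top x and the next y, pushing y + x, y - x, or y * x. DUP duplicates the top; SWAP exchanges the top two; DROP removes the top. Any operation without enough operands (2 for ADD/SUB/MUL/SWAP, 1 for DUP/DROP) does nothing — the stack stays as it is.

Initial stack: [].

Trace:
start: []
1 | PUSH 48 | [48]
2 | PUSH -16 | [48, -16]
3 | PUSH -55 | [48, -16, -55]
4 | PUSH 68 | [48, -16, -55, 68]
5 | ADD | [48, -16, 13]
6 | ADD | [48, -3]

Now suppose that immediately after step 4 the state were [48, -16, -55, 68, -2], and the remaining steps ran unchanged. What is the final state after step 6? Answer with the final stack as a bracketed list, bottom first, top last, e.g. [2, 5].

[48, -16, 11]

state after step 4 := [48, -16, -55, 68, -2]
5 | ADD | [48, -16, -55, 66]
6 | ADD | [48, -16, 11]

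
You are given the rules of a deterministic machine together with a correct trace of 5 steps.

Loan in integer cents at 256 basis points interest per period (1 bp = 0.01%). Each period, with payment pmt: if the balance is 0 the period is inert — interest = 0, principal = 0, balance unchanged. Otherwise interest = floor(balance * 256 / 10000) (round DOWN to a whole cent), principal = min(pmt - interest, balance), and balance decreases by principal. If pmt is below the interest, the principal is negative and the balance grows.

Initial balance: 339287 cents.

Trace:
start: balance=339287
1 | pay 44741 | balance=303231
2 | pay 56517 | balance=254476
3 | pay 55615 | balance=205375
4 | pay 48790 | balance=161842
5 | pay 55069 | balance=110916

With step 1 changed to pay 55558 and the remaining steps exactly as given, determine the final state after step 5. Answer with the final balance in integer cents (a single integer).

98948

(re-executing from step 1 with the substitution; state before step 1: balance=339287)
1 | pay 55558 | balance=292414
2 | pay 56517 | balance=243382
3 | pay 55615 | balance=193997
4 | pay 48790 | balance=150173
5 | pay 55069 | balance=98948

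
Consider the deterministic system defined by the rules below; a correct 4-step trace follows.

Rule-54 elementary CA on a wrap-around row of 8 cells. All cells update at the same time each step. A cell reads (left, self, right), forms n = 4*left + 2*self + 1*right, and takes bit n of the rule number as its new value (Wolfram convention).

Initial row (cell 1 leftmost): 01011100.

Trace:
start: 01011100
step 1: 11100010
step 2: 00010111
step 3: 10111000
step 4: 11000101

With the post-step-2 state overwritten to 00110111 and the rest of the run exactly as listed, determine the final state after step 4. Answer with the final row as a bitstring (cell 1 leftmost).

00111101

state after step 2 := 00110111
step 3: 11001000
step 4: 00111101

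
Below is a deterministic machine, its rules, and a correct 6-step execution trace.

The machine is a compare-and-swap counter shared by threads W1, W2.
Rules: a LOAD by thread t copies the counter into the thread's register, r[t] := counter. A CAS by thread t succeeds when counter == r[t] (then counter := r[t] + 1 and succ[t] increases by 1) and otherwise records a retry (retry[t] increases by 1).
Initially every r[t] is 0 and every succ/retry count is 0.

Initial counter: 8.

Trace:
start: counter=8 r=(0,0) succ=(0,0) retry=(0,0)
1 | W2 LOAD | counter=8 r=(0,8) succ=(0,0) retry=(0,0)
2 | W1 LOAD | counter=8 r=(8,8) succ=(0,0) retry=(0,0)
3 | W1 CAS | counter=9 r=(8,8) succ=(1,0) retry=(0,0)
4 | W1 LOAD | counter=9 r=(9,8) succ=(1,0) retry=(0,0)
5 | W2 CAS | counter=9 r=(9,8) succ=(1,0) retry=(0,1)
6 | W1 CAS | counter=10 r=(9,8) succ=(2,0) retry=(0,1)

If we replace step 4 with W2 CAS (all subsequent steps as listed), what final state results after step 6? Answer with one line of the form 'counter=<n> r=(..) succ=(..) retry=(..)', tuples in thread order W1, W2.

(re-executing from step 4 with the substitution; state before step 4: counter=9 r=(8,8) succ=(1,0) retry=(0,0))
4 | W2 CAS | counter=9 r=(8,8) succ=(1,0) retry=(0,1)
5 | W2 CAS | counter=9 r=(8,8) succ=(1,0) retry=(0,2)
6 | W1 CAS | counter=9 r=(8,8) succ=(1,0) retry=(1,2)

counter=9 r=(8,8) succ=(1,0) retry=(1,2)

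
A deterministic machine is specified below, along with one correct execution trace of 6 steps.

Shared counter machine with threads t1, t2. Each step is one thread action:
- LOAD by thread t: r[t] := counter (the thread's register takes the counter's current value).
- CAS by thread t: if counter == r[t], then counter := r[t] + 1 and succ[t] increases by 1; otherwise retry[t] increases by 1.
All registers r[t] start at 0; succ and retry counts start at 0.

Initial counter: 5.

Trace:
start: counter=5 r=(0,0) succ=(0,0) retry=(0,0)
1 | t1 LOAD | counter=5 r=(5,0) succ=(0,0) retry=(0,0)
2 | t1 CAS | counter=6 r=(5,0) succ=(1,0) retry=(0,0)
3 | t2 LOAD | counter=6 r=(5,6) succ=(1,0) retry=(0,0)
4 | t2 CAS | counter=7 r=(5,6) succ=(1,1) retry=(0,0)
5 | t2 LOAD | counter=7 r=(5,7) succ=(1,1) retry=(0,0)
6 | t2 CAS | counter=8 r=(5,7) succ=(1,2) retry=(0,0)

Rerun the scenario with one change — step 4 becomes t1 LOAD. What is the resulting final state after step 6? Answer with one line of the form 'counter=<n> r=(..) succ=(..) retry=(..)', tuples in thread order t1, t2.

(re-executing from step 4 with the substitution; state before step 4: counter=6 r=(5,6) succ=(1,0) retry=(0,0))
4 | t1 LOAD | counter=6 r=(6,6) succ=(1,0) retry=(0,0)
5 | t2 LOAD | counter=6 r=(6,6) succ=(1,0) retry=(0,0)
6 | t2 CAS | counter=7 r=(6,6) succ=(1,1) retry=(0,0)

counter=7 r=(6,6) succ=(1,1) retry=(0,0)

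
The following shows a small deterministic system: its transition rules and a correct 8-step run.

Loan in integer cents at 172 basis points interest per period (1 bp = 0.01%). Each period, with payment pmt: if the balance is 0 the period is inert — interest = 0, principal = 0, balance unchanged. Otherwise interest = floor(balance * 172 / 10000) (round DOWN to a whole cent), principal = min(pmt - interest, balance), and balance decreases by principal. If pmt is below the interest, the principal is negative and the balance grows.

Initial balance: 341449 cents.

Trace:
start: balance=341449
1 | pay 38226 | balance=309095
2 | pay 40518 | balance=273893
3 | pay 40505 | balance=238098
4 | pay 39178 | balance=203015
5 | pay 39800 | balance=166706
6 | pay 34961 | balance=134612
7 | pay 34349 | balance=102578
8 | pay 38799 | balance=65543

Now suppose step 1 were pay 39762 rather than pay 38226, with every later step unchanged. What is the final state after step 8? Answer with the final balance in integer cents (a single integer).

63814

(re-executing from step 1 with the substitution; state before step 1: balance=341449)
1 | pay 39762 | balance=307559
2 | pay 40518 | balance=272331
3 | pay 40505 | balance=236510
4 | pay 39178 | balance=201399
5 | pay 39800 | balance=165063
6 | pay 34961 | balance=132941
7 | pay 34349 | balance=100878
8 | pay 38799 | balance=63814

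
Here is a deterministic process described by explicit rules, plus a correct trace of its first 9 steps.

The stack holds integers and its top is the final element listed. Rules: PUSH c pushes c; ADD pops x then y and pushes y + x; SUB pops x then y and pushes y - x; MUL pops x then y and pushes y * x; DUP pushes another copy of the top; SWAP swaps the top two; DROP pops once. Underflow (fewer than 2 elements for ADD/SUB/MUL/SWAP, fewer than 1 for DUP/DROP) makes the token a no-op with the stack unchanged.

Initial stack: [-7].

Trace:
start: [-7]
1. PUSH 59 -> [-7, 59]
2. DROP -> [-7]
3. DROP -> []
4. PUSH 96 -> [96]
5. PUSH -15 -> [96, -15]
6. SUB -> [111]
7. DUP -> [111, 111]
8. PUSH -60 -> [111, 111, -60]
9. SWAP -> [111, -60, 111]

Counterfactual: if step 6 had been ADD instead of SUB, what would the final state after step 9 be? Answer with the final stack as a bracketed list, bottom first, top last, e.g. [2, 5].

[81, -60, 81]

(re-executing from step 6 with the substitution; state before step 6: [96, -15])
6. ADD -> [81]
7. DUP -> [81, 81]
8. PUSH -60 -> [81, 81, -60]
9. SWAP -> [81, -60, 81]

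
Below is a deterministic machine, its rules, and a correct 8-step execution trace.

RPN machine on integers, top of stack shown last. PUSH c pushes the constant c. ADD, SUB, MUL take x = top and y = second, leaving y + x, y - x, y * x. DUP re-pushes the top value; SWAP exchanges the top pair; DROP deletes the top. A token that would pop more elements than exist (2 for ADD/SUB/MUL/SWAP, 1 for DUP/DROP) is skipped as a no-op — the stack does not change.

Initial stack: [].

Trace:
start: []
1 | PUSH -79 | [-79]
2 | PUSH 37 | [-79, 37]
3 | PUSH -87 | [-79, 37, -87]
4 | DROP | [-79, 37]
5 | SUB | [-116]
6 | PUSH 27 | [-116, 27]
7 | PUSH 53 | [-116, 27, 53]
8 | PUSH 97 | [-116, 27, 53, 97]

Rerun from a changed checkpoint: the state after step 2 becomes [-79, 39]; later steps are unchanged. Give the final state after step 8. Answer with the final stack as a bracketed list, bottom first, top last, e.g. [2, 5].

[-118, 27, 53, 97]

state after step 2 := [-79, 39]
3 | PUSH -87 | [-79, 39, -87]
4 | DROP | [-79, 39]
5 | SUB | [-118]
6 | PUSH 27 | [-118, 27]
7 | PUSH 53 | [-118, 27, 53]
8 | PUSH 97 | [-118, 27, 53, 97]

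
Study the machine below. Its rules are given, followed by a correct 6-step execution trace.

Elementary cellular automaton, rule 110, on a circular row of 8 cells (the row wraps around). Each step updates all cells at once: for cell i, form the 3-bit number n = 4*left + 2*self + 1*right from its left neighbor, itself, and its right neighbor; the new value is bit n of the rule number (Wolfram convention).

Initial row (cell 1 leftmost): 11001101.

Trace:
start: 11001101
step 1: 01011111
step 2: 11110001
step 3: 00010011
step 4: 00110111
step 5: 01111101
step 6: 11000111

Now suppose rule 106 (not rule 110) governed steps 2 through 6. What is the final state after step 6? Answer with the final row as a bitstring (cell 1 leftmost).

(re-executing steps 2..6 under rule 106; state before step 2: 01011111)
step 2: 10110001
step 3: 11110011
step 4: 00010110
step 5: 00101110
step 6: 01011010

01011010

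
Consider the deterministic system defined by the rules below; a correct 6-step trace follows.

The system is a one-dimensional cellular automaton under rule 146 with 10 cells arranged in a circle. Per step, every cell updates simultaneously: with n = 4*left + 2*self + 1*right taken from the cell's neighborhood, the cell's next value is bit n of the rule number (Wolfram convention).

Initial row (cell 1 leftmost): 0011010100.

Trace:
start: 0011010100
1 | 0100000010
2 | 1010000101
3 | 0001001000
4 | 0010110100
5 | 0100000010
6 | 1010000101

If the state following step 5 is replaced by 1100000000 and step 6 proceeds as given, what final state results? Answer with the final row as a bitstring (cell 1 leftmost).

0010000001

state after step 5 := 1100000000
6 | 0010000001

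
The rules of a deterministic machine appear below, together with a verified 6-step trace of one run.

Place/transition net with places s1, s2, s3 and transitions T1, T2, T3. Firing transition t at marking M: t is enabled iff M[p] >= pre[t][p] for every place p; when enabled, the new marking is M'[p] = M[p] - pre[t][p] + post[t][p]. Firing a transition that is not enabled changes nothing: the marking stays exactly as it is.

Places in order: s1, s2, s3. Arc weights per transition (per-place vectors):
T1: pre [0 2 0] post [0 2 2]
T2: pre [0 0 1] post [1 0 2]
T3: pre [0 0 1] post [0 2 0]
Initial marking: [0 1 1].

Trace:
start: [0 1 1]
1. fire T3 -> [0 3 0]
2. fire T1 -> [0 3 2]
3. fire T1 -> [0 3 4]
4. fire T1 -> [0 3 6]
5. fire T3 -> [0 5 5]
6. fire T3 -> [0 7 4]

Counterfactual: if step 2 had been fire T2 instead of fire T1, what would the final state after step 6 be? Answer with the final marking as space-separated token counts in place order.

0 7 2

(re-executing from step 2 with the substitution; state before step 2: [0 3 0])
2. fire T2 -> [0 3 0]
3. fire T1 -> [0 3 2]
4. fire T1 -> [0 3 4]
5. fire T3 -> [0 5 3]
6. fire T3 -> [0 7 2]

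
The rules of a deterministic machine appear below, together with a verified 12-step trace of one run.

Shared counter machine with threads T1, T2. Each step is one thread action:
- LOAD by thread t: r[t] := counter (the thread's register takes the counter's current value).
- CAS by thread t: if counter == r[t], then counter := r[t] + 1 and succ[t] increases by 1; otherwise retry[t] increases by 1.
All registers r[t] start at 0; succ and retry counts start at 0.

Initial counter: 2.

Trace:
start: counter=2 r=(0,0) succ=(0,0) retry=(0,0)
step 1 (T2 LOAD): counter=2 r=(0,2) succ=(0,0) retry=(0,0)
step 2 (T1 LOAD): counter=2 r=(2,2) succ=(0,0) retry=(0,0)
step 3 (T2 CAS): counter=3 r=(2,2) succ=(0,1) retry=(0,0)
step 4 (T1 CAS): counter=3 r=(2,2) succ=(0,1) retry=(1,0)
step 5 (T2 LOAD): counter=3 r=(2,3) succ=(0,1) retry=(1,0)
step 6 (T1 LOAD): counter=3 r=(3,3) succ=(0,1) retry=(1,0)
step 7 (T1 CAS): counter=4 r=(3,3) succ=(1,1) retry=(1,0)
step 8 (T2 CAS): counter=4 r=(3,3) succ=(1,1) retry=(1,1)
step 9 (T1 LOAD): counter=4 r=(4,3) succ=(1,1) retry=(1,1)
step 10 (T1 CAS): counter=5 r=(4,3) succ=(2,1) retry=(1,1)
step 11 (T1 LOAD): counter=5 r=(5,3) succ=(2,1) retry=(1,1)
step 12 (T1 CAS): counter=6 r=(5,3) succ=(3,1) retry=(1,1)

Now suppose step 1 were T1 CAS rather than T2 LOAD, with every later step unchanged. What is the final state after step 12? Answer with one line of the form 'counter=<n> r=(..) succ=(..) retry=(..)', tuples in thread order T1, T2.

(re-executing from step 1 with the substitution; state before step 1: counter=2 r=(0,0) succ=(0,0) retry=(0,0))
step 1 (T1 CAS): counter=2 r=(0,0) succ=(0,0) retry=(1,0)
step 2 (T1 LOAD): counter=2 r=(2,0) succ=(0,0) retry=(1,0)
step 3 (T2 CAS): counter=2 r=(2,0) succ=(0,0) retry=(1,1)
step 4 (T1 CAS): counter=3 r=(2,0) succ=(1,0) retry=(1,1)
step 5 (T2 LOAD): counter=3 r=(2,3) succ=(1,0) retry=(1,1)
step 6 (T1 LOAD): counter=3 r=(3,3) succ=(1,0) retry=(1,1)
step 7 (T1 CAS): counter=4 r=(3,3) succ=(2,0) retry=(1,1)
step 8 (T2 CAS): counter=4 r=(3,3) succ=(2,0) retry=(1,2)
step 9 (T1 LOAD): counter=4 r=(4,3) succ=(2,0) retry=(1,2)
step 10 (T1 CAS): counter=5 r=(4,3) succ=(3,0) retry=(1,2)
step 11 (T1 LOAD): counter=5 r=(5,3) succ=(3,0) retry=(1,2)
step 12 (T1 CAS): counter=6 r=(5,3) succ=(4,0) retry=(1,2)

counter=6 r=(5,3) succ=(4,0) retry=(1,2)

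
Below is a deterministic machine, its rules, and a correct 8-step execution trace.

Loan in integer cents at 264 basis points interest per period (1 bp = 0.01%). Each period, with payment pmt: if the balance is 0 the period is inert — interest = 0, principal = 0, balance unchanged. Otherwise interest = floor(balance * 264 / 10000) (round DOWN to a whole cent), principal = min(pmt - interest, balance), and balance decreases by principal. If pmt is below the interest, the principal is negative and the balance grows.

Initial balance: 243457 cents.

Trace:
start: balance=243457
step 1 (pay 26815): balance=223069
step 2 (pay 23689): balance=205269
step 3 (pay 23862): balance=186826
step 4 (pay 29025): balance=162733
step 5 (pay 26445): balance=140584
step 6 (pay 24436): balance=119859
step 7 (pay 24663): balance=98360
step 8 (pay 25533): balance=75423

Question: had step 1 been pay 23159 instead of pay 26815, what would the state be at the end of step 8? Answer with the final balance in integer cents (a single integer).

79809

(re-executing from step 1 with the substitution; state before step 1: balance=243457)
step 1 (pay 23159): balance=226725
step 2 (pay 23689): balance=209021
step 3 (pay 23862): balance=190677
step 4 (pay 29025): balance=166685
step 5 (pay 26445): balance=144640
step 6 (pay 24436): balance=124022
step 7 (pay 24663): balance=102633
step 8 (pay 25533): balance=79809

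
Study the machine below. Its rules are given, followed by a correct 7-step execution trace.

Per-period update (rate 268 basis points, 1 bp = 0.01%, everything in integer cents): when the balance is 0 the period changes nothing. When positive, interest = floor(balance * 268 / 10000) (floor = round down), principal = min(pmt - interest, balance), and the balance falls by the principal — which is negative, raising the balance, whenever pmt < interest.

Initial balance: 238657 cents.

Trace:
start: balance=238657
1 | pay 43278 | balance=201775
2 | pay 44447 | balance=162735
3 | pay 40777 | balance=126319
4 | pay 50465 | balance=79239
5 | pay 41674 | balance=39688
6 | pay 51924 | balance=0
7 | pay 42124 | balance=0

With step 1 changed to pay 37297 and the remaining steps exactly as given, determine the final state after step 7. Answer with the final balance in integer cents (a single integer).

(re-executing from step 1 with the substitution; state before step 1: balance=238657)
1 | pay 37297 | balance=207756
2 | pay 44447 | balance=168876
3 | pay 40777 | balance=132624
4 | pay 50465 | balance=85713
5 | pay 41674 | balance=46336
6 | pay 51924 | balance=0
7 | pay 42124 | balance=0

0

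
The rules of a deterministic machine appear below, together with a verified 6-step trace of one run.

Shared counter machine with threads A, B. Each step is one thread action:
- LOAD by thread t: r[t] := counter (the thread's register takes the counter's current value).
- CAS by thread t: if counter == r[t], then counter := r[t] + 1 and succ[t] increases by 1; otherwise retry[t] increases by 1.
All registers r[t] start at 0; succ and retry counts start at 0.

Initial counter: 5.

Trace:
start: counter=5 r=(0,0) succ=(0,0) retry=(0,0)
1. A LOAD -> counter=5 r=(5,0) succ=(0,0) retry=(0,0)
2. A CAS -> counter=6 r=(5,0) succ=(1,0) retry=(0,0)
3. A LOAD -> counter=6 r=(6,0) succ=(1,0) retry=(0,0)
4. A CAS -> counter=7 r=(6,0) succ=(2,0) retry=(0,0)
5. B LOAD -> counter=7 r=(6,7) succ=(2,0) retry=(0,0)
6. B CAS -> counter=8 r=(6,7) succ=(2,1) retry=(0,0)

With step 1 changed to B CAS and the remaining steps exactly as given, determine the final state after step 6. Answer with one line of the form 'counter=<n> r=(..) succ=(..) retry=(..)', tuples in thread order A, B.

counter=7 r=(5,6) succ=(1,1) retry=(1,1)

(re-executing from step 1 with the substitution; state before step 1: counter=5 r=(0,0) succ=(0,0) retry=(0,0))
1. B CAS -> counter=5 r=(0,0) succ=(0,0) retry=(0,1)
2. A CAS -> counter=5 r=(0,0) succ=(0,0) retry=(1,1)
3. A LOAD -> counter=5 r=(5,0) succ=(0,0) retry=(1,1)
4. A CAS -> counter=6 r=(5,0) succ=(1,0) retry=(1,1)
5. B LOAD -> counter=6 r=(5,6) succ=(1,0) retry=(1,1)
6. B CAS -> counter=7 r=(5,6) succ=(1,1) retry=(1,1)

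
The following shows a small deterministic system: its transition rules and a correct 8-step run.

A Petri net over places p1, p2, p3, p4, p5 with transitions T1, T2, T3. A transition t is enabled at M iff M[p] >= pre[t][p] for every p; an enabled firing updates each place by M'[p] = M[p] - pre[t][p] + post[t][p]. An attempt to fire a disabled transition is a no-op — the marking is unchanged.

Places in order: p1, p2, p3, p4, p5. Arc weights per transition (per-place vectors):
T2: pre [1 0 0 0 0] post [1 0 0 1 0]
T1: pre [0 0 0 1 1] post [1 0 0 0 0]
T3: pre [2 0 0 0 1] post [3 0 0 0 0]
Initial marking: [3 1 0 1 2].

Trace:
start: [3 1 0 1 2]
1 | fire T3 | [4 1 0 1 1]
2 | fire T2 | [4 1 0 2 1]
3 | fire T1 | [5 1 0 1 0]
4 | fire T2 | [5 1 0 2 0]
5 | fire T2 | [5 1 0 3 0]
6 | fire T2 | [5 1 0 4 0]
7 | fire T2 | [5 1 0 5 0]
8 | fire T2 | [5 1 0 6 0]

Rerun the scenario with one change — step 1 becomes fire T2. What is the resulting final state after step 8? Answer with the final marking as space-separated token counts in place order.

(re-executing from step 1 with the substitution; state before step 1: [3 1 0 1 2])
1 | fire T2 | [3 1 0 2 2]
2 | fire T2 | [3 1 0 3 2]
3 | fire T1 | [4 1 0 2 1]
4 | fire T2 | [4 1 0 3 1]
5 | fire T2 | [4 1 0 4 1]
6 | fire T2 | [4 1 0 5 1]
7 | fire T2 | [4 1 0 6 1]
8 | fire T2 | [4 1 0 7 1]

4 1 0 7 1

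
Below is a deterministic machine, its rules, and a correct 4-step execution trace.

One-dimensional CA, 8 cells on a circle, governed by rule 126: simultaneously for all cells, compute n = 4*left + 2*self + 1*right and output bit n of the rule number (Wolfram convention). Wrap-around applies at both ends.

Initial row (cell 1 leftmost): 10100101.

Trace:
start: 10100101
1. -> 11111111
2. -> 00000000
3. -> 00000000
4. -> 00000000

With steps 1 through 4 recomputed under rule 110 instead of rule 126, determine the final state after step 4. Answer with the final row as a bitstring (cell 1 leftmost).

11111000

(re-executing steps 1..4 under rule 110; state before step 1: 10100101)
1. -> 11101111
2. -> 00111000
3. -> 01101000
4. -> 11111000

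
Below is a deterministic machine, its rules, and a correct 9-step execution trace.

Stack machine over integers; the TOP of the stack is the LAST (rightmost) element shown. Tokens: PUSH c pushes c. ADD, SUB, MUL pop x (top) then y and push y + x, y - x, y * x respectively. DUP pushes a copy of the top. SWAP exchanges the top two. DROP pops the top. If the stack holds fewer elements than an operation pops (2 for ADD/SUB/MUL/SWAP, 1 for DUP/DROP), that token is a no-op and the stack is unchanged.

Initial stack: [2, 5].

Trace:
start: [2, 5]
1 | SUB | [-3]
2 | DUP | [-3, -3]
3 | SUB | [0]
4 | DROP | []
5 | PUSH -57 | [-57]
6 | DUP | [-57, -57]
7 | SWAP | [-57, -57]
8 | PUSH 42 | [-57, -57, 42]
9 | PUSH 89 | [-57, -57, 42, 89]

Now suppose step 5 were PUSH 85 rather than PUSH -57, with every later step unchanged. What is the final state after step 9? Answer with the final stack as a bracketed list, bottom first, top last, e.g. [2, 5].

[85, 85, 42, 89]

(re-executing from step 5 with the substitution; state before step 5: [])
5 | PUSH 85 | [85]
6 | DUP | [85, 85]
7 | SWAP | [85, 85]
8 | PUSH 42 | [85, 85, 42]
9 | PUSH 89 | [85, 85, 42, 89]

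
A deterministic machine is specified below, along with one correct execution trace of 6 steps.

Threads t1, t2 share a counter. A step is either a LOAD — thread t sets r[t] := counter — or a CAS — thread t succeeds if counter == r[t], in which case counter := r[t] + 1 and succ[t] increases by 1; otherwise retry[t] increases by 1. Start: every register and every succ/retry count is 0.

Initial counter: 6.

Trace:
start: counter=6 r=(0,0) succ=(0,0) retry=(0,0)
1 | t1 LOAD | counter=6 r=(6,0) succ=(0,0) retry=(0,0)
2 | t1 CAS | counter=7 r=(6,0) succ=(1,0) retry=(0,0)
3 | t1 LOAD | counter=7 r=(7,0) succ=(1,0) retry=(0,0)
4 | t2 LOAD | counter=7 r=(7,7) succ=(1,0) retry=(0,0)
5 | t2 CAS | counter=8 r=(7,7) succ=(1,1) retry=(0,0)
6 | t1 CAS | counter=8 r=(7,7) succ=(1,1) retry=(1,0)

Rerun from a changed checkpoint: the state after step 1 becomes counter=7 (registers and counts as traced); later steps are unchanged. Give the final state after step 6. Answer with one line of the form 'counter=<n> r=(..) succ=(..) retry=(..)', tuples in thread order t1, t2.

state after step 1 := counter=7 r=(6,0) succ=(0,0) retry=(0,0)
2 | t1 CAS | counter=7 r=(6,0) succ=(0,0) retry=(1,0)
3 | t1 LOAD | counter=7 r=(7,0) succ=(0,0) retry=(1,0)
4 | t2 LOAD | counter=7 r=(7,7) succ=(0,0) retry=(1,0)
5 | t2 CAS | counter=8 r=(7,7) succ=(0,1) retry=(1,0)
6 | t1 CAS | counter=8 r=(7,7) succ=(0,1) retry=(2,0)

counter=8 r=(7,7) succ=(0,1) retry=(2,0)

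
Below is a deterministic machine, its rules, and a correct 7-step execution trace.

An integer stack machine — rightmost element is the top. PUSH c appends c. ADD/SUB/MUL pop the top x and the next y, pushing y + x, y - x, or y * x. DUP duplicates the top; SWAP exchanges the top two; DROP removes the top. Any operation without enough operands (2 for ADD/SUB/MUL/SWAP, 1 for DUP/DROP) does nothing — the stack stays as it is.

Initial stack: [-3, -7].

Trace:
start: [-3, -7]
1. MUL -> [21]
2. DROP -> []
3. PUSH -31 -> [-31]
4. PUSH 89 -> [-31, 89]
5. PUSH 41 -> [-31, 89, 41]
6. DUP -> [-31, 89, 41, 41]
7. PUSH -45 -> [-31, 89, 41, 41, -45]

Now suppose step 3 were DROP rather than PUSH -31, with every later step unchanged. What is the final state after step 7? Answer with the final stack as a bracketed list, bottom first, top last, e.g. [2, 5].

[89, 41, 41, -45]

(re-executing from step 3 with the substitution; state before step 3: [])
3. DROP -> []
4. PUSH 89 -> [89]
5. PUSH 41 -> [89, 41]
6. DUP -> [89, 41, 41]
7. PUSH -45 -> [89, 41, 41, -45]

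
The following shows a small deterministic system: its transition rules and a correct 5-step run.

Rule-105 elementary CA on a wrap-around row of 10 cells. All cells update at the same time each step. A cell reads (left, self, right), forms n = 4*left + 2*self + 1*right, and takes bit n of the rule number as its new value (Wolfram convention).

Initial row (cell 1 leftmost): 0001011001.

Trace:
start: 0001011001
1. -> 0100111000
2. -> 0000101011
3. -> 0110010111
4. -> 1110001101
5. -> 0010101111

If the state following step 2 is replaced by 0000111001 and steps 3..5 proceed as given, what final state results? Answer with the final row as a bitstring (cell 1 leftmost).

1101100011

state after step 2 := 0000111001
3. -> 0110101000
4. -> 0111010011
5. -> 1101100011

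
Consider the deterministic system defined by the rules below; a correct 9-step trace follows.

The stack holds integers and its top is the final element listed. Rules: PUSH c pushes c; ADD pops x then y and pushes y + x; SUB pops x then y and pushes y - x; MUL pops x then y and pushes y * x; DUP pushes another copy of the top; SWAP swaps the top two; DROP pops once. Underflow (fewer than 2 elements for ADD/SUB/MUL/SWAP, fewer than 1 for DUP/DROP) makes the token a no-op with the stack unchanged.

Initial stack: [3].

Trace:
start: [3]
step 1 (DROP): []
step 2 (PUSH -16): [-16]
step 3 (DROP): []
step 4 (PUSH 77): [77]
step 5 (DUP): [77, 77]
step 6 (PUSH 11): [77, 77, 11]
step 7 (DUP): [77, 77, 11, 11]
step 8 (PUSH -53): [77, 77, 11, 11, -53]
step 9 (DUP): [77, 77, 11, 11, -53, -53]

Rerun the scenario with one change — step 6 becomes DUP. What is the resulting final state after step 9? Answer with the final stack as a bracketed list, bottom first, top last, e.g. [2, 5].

[77, 77, 77, 77, -53, -53]

(re-executing from step 6 with the substitution; state before step 6: [77, 77])
step 6 (DUP): [77, 77, 77]
step 7 (DUP): [77, 77, 77, 77]
step 8 (PUSH -53): [77, 77, 77, 77, -53]
step 9 (DUP): [77, 77, 77, 77, -53, -53]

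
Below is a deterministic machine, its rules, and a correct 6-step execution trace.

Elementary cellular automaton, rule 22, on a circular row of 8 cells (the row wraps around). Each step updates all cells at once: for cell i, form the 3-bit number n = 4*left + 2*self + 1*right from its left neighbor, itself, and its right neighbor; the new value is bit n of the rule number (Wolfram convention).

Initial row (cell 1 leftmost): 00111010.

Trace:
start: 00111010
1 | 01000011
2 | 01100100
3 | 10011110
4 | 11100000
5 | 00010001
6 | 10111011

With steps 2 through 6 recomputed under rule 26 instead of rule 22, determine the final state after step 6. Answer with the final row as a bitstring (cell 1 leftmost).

(re-executing steps 2..6 under rule 26; state before step 2: 01000011)
2 | 00100110
3 | 01011101
4 | 00010000
5 | 00101000
6 | 01000100

01000100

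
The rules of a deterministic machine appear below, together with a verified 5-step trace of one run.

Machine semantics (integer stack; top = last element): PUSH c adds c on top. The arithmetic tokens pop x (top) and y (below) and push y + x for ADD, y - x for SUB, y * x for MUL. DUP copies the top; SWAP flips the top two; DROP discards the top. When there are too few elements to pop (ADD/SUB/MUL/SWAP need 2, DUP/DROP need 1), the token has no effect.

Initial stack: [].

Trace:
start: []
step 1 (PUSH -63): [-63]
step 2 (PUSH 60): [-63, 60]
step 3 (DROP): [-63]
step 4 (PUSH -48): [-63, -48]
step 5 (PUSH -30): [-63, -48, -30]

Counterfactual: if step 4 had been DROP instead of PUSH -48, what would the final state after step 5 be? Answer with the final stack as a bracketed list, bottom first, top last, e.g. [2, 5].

[-30]

(re-executing from step 4 with the substitution; state before step 4: [-63])
step 4 (DROP): []
step 5 (PUSH -30): [-30]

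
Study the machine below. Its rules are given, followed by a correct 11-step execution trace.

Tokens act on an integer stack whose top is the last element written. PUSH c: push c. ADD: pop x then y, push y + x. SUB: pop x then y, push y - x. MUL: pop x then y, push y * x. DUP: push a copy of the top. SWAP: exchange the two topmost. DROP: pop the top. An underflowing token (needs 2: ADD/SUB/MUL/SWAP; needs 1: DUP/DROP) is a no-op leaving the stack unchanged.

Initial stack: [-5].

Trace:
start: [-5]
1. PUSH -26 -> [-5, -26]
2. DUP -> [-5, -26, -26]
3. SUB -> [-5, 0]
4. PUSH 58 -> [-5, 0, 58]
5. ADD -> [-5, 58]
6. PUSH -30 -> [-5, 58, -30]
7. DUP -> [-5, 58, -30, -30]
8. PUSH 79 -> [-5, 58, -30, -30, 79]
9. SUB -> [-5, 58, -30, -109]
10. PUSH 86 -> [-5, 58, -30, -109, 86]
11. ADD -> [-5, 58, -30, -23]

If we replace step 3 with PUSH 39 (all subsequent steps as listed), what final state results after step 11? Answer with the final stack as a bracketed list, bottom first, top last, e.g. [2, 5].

[-5, -26, -26, 97, -30, -23]

(re-executing from step 3 with the substitution; state before step 3: [-5, -26, -26])
3. PUSH 39 -> [-5, -26, -26, 39]
4. PUSH 58 -> [-5, -26, -26, 39, 58]
5. ADD -> [-5, -26, -26, 97]
6. PUSH -30 -> [-5, -26, -26, 97, -30]
7. DUP -> [-5, -26, -26, 97, -30, -30]
8. PUSH 79 -> [-5, -26, -26, 97, -30, -30, 79]
9. SUB -> [-5, -26, -26, 97, -30, -109]
10. PUSH 86 -> [-5, -26, -26, 97, -30, -109, 86]
11. ADD -> [-5, -26, -26, 97, -30, -23]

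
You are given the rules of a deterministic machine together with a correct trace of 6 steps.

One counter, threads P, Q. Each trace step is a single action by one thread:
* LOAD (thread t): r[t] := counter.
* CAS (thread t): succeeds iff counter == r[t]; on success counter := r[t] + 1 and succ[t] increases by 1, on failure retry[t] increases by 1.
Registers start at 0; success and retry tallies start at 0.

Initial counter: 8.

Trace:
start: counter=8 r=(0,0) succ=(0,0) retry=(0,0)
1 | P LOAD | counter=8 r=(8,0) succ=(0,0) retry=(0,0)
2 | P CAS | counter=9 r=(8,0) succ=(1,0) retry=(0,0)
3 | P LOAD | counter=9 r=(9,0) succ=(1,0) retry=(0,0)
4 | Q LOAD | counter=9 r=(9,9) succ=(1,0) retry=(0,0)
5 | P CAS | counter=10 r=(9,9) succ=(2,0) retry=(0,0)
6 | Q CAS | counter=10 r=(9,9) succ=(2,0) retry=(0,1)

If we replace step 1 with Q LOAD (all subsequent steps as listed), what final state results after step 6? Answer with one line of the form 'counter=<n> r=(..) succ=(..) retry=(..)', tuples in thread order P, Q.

(re-executing from step 1 with the substitution; state before step 1: counter=8 r=(0,0) succ=(0,0) retry=(0,0))
1 | Q LOAD | counter=8 r=(0,8) succ=(0,0) retry=(0,0)
2 | P CAS | counter=8 r=(0,8) succ=(0,0) retry=(1,0)
3 | P LOAD | counter=8 r=(8,8) succ=(0,0) retry=(1,0)
4 | Q LOAD | counter=8 r=(8,8) succ=(0,0) retry=(1,0)
5 | P CAS | counter=9 r=(8,8) succ=(1,0) retry=(1,0)
6 | Q CAS | counter=9 r=(8,8) succ=(1,0) retry=(1,1)

counter=9 r=(8,8) succ=(1,0) retry=(1,1)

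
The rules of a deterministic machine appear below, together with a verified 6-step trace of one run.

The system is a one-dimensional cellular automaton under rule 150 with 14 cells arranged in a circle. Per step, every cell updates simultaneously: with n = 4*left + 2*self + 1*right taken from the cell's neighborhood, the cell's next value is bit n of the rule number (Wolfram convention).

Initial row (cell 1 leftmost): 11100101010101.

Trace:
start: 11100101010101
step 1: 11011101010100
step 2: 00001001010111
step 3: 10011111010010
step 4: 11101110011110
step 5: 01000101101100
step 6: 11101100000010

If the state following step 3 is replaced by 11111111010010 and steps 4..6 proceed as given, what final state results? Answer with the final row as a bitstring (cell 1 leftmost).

state after step 3 := 11111111010010
step 4: 01111110011110
step 5: 10111101101101
step 6: 00011000000000

00011000000000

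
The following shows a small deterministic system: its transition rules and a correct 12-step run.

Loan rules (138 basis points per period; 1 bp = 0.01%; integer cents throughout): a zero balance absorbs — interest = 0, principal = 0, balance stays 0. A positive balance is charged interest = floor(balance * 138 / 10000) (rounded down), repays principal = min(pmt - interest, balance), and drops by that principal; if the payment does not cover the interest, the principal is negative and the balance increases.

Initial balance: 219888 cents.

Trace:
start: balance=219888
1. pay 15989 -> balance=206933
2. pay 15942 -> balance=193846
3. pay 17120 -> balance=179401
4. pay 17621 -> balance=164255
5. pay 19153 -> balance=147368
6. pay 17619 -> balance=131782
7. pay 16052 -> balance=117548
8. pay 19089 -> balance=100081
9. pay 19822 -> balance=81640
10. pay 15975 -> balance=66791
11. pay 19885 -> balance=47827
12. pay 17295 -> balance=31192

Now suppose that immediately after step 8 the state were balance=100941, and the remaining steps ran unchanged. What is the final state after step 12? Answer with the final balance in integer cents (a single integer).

32099

state after step 8 := balance=100941
9. pay 19822 -> balance=82511
10. pay 15975 -> balance=67674
11. pay 19885 -> balance=48722
12. pay 17295 -> balance=32099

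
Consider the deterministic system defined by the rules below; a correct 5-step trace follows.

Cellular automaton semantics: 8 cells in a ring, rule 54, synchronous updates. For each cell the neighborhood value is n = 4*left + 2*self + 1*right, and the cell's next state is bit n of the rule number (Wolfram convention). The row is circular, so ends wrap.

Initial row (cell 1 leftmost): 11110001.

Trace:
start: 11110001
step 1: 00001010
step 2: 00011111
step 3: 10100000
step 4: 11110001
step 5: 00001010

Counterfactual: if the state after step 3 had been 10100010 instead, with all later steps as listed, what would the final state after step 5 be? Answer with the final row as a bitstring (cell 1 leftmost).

state after step 3 := 10100010
step 4: 11110111
step 5: 00001000

00001000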